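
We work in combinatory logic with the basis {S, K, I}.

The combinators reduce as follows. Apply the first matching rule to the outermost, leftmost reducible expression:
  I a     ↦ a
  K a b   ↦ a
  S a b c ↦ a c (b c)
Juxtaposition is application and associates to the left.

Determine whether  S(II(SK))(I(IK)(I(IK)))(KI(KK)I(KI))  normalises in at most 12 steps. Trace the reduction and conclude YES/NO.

Answer: YES — reaches normal form K in 10 ≤ 12 steps

Derivation:
  start: S(II(SK))(I(IK)(I(IK)))(KI(KK)I(KI))
  [1] II(SK)(KI(KK)I(KI))(I(IK)(I(IK))(KI(KK)I(KI)))
  [2] I(SK)(KI(KK)I(KI))(I(IK)(I(IK))(KI(KK)I(KI)))
  [3] SK(KI(KK)I(KI))(I(IK)(I(IK))(KI(KK)I(KI)))
  [4] K(I(IK)(I(IK))(KI(KK)I(KI)))(KI(KK)I(KI)(I(IK)(I(IK))(KI(KK)I(KI))))
  [5] I(IK)(I(IK))(KI(KK)I(KI))
  [6] IK(I(IK))(KI(KK)I(KI))
  [7] K(I(IK))(KI(KK)I(KI))
  [8] I(IK)
  [9] IK
  [10] K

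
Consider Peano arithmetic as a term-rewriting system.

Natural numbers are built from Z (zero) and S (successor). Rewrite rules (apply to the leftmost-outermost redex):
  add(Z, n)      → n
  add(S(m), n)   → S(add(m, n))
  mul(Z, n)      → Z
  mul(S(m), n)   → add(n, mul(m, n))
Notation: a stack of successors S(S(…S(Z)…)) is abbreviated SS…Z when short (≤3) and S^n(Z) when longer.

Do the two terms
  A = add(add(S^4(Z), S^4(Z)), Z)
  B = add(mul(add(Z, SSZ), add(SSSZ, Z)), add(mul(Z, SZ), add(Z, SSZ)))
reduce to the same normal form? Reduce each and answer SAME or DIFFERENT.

Term A:
  start: add(add(S^4(Z), S^4(Z)), Z)
  →1  add(S(add(SSSZ, S^4(Z))), Z)
  →2  S(add(add(SSSZ, S^4(Z)), Z))
  →3  S(add(S(add(SSZ, S^4(Z))), Z))
  →4  S(S(add(add(SSZ, S^4(Z)), Z)))
  →5  S(S(add(S(add(SZ, S^4(Z))), Z)))
  →6  S(S(S(add(add(SZ, S^4(Z)), Z))))
  →7  S(S(S(add(S(add(Z, S^4(Z))), Z))))
  →8  S(S(S(S(add(add(Z, S^4(Z)), Z)))))
  →9  S(S(S(S(add(S^4(Z), Z)))))
  →10  S(S(S(S(S(add(SSSZ, Z))))))
  →11  S(S(S(S(S(S(add(SSZ, Z)))))))
  →12  S(S(S(S(S(S(S(add(SZ, Z))))))))
  →13  S(S(S(S(S(S(S(S(add(Z, Z)))))))))
  →14  S^8(Z)

Term B:
  start: add(mul(add(Z, SSZ), add(SSSZ, Z)), add(mul(Z, SZ), add(Z, SSZ)))
  →1  add(mul(SSZ, add(SSSZ, Z)), add(mul(Z, SZ), add(Z, SSZ)))
  →2  add(add(add(SSSZ, Z), mul(SZ, add(SSSZ, Z))), add(mul(Z, SZ), add(Z, SSZ)))
  →3  add(add(S(add(SSZ, Z)), mul(SZ, add(SSSZ, Z))), add(mul(Z, SZ), add(Z, SSZ)))
  →4  add(S(add(add(SSZ, Z), mul(SZ, add(SSSZ, Z)))), add(mul(Z, SZ), add(Z, SSZ)))
  →5  S(add(add(add(SSZ, Z), mul(SZ, add(SSSZ, Z))), add(mul(Z, SZ), add(Z, SSZ))))
  →6  S(add(add(S(add(SZ, Z)), mul(SZ, add(SSSZ, Z))), add(mul(Z, SZ), add(Z, SSZ))))
  →7  S(add(S(add(add(SZ, Z), mul(SZ, add(SSSZ, Z)))), add(mul(Z, SZ), add(Z, SSZ))))
  →8  S(S(add(add(add(SZ, Z), mul(SZ, add(SSSZ, Z))), add(mul(Z, SZ), add(Z, SSZ)))))
  →9  S(S(add(add(S(add(Z, Z)), mul(SZ, add(SSSZ, Z))), add(mul(Z, SZ), add(Z, SSZ)))))
  →10  S(S(add(S(add(add(Z, Z), mul(SZ, add(SSSZ, Z)))), add(mul(Z, SZ), add(Z, SSZ)))))
  →11  S(S(S(add(add(add(Z, Z), mul(SZ, add(SSSZ, Z))), add(mul(Z, SZ), add(Z, SSZ))))))
  →12  S(S(S(add(add(Z, mul(SZ, add(SSSZ, Z))), add(mul(Z, SZ), add(Z, SSZ))))))
  →13  S(S(S(add(mul(SZ, add(SSSZ, Z)), add(mul(Z, SZ), add(Z, SSZ))))))
  →14  S(S(S(add(add(add(SSSZ, Z), mul(Z, add(SSSZ, Z))), add(mul(Z, SZ), add(Z, SSZ))))))
  →15  S(S(S(add(add(S(add(SSZ, Z)), mul(Z, add(SSSZ, Z))), add(mul(Z, SZ), add(Z, SSZ))))))
  →16  S(S(S(add(S(add(add(SSZ, Z), mul(Z, add(SSSZ, Z)))), add(mul(Z, SZ), add(Z, SSZ))))))
  →17  S(S(S(S(add(add(add(SSZ, Z), mul(Z, add(SSSZ, Z))), add(mul(Z, SZ), add(Z, SSZ)))))))
  →18  S(S(S(S(add(add(S(add(SZ, Z)), mul(Z, add(SSSZ, Z))), add(mul(Z, SZ), add(Z, SSZ)))))))
  →19  S(S(S(S(add(S(add(add(SZ, Z), mul(Z, add(SSSZ, Z)))), add(mul(Z, SZ), add(Z, SSZ)))))))
  →20  S(S(S(S(S(add(add(add(SZ, Z), mul(Z, add(SSSZ, Z))), add(mul(Z, SZ), add(Z, SSZ))))))))
  →21  S(S(S(S(S(add(add(S(add(Z, Z)), mul(Z, add(SSSZ, Z))), add(mul(Z, SZ), add(Z, SSZ))))))))
  →22  S(S(S(S(S(add(S(add(add(Z, Z), mul(Z, add(SSSZ, Z)))), add(mul(Z, SZ), add(Z, SSZ))))))))
  →23  S(S(S(S(S(S(add(add(add(Z, Z), mul(Z, add(SSSZ, Z))), add(mul(Z, SZ), add(Z, SSZ)))))))))
  →24  S(S(S(S(S(S(add(add(Z, mul(Z, add(SSSZ, Z))), add(mul(Z, SZ), add(Z, SSZ)))))))))
  →25  S(S(S(S(S(S(add(mul(Z, add(SSSZ, Z)), add(mul(Z, SZ), add(Z, SSZ)))))))))
  →26  S(S(S(S(S(S(add(Z, add(mul(Z, SZ), add(Z, SSZ)))))))))
  →27  S(S(S(S(S(S(add(mul(Z, SZ), add(Z, SSZ))))))))
  →28  S(S(S(S(S(S(add(Z, add(Z, SSZ))))))))
  →29  S(S(S(S(S(S(add(Z, SSZ)))))))
  →30  S^8(Z)

Answer: SAME — A ⇓ S^8(Z), B ⇓ S^8(Z)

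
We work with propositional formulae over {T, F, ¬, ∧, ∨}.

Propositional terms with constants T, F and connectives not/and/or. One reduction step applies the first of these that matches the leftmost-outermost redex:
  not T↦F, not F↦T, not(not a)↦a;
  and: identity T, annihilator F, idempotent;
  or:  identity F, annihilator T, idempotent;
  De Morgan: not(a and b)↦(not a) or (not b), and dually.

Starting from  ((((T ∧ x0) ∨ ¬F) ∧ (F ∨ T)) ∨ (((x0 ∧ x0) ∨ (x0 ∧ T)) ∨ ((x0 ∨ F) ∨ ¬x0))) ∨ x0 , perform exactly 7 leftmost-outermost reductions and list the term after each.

  start: ((((T ∧ x0) ∨ ¬F) ∧ (F ∨ T)) ∨ (((x0 ∧ x0) ∨ (x0 ∧ T)) ∨ ((x0 ∨ F) ∨ ¬x0))) ∨ x0
  step 1: (((x0 ∨ ¬F) ∧ (F ∨ T)) ∨ (((x0 ∧ x0) ∨ (x0 ∧ T)) ∨ ((x0 ∨ F) ∨ ¬x0))) ∨ x0
  step 2: (((x0 ∨ T) ∧ (F ∨ T)) ∨ (((x0 ∧ x0) ∨ (x0 ∧ T)) ∨ ((x0 ∨ F) ∨ ¬x0))) ∨ x0
  step 3: ((T ∧ (F ∨ T)) ∨ (((x0 ∧ x0) ∨ (x0 ∧ T)) ∨ ((x0 ∨ F) ∨ ¬x0))) ∨ x0
  step 4: ((F ∨ T) ∨ (((x0 ∧ x0) ∨ (x0 ∧ T)) ∨ ((x0 ∨ F) ∨ ¬x0))) ∨ x0
  step 5: (T ∨ (((x0 ∧ x0) ∨ (x0 ∧ T)) ∨ ((x0 ∨ F) ∨ ¬x0))) ∨ x0
  step 6: T ∨ x0
  step 7: T

Answer: after 7 steps: T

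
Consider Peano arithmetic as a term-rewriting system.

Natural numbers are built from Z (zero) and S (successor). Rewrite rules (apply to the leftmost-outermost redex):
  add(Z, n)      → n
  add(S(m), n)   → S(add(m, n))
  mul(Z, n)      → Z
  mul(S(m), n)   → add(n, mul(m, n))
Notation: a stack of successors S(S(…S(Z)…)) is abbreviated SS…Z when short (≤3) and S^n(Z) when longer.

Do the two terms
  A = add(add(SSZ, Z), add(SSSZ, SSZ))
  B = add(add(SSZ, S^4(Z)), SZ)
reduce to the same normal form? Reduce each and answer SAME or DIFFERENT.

Answer: SAME — A ⇓ S^7(Z), B ⇓ S^7(Z)

Reduction:
Term A:
  start: add(add(SSZ, Z), add(SSSZ, SSZ))
  →1  add(S(add(SZ, Z)), add(SSSZ, SSZ))
  →2  S(add(add(SZ, Z), add(SSSZ, SSZ)))
  →3  S(add(S(add(Z, Z)), add(SSSZ, SSZ)))
  →4  S(S(add(add(Z, Z), add(SSSZ, SSZ))))
  →5  S(S(add(Z, add(SSSZ, SSZ))))
  →6  S(S(add(SSSZ, SSZ)))
  →7  S(S(S(add(SSZ, SSZ))))
  →8  S(S(S(S(add(SZ, SSZ)))))
  →9  S(S(S(S(S(add(Z, SSZ))))))
  →10  S^7(Z)

Term B:
  start: add(add(SSZ, S^4(Z)), SZ)
  →1  add(S(add(SZ, S^4(Z))), SZ)
  →2  S(add(add(SZ, S^4(Z)), SZ))
  →3  S(add(S(add(Z, S^4(Z))), SZ))
  →4  S(S(add(add(Z, S^4(Z)), SZ)))
  →5  S(S(add(S^4(Z), SZ)))
  →6  S(S(S(add(SSSZ, SZ))))
  →7  S(S(S(S(add(SSZ, SZ)))))
  →8  S(S(S(S(S(add(SZ, SZ))))))
  →9  S(S(S(S(S(S(add(Z, SZ)))))))
  →10  S^7(Z)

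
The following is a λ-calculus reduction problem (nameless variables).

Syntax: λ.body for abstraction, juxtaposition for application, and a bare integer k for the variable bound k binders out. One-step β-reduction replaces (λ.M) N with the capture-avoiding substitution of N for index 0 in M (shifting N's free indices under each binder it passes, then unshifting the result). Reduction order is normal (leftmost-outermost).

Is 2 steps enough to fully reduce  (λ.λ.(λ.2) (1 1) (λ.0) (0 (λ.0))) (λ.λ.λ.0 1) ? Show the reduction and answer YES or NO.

  start: (λ.λ.(λ.2) (1 1) (λ.0) (0 (λ.0))) (λ.λ.λ.0 1)
  [1] λ.(λ.λ.λ.λ.0 1) ((λ.λ.λ.0 1) (λ.λ.λ.0 1)) (λ.0) (0 (λ.0))
  [2] λ.(λ.λ.λ.0 1) (λ.0) (0 (λ.0))

Answer: NO — after 2 steps the term is λ.(λ.λ.λ.0 1) (λ.0) (0 (λ.0)), not yet normal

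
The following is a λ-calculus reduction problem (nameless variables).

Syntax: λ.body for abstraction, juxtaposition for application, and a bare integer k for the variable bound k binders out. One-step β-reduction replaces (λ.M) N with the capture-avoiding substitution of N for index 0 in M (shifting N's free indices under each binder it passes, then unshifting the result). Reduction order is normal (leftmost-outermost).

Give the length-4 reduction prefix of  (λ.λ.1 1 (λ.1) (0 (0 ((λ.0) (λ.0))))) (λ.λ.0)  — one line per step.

  start: (λ.λ.1 1 (λ.1) (0 (0 ((λ.0) (λ.0))))) (λ.λ.0)
  →1  λ.(λ.λ.0) (λ.λ.0) (λ.1) (0 (0 ((λ.0) (λ.0))))
  →2  λ.(λ.0) (λ.1) (0 (0 ((λ.0) (λ.0))))
  →3  λ.(λ.1) (0 (0 ((λ.0) (λ.0))))
  →4  λ.0

Answer: after 4 steps: λ.0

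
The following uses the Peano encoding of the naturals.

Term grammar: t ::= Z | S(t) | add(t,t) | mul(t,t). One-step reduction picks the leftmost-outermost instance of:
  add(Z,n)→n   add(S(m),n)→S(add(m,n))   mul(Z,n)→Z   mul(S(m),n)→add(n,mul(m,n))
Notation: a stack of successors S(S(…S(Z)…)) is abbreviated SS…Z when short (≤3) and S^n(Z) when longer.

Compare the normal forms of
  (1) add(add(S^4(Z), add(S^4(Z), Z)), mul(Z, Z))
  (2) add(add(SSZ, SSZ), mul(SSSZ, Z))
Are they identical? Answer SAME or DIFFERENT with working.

Term A:
  start: add(add(S^4(Z), add(S^4(Z), Z)), mul(Z, Z))
  step 1: add(S(add(SSSZ, add(S^4(Z), Z))), mul(Z, Z))
  step 2: S(add(add(SSSZ, add(S^4(Z), Z)), mul(Z, Z)))
  step 3: S(add(S(add(SSZ, add(S^4(Z), Z))), mul(Z, Z)))
  step 4: S(S(add(add(SSZ, add(S^4(Z), Z)), mul(Z, Z))))
  step 5: S(S(add(S(add(SZ, add(S^4(Z), Z))), mul(Z, Z))))
  step 6: S(S(S(add(add(SZ, add(S^4(Z), Z)), mul(Z, Z)))))
  step 7: S(S(S(add(S(add(Z, add(S^4(Z), Z))), mul(Z, Z)))))
  step 8: S(S(S(S(add(add(Z, add(S^4(Z), Z)), mul(Z, Z))))))
  step 9: S(S(S(S(add(add(S^4(Z), Z), mul(Z, Z))))))
  step 10: S(S(S(S(add(S(add(SSSZ, Z)), mul(Z, Z))))))
  step 11: S(S(S(S(S(add(add(SSSZ, Z), mul(Z, Z)))))))
  step 12: S(S(S(S(S(add(S(add(SSZ, Z)), mul(Z, Z)))))))
  step 13: S(S(S(S(S(S(add(add(SSZ, Z), mul(Z, Z))))))))
  step 14: S(S(S(S(S(S(add(S(add(SZ, Z)), mul(Z, Z))))))))
  step 15: S(S(S(S(S(S(S(add(add(SZ, Z), mul(Z, Z)))))))))
  step 16: S(S(S(S(S(S(S(add(S(add(Z, Z)), mul(Z, Z)))))))))
  step 17: S(S(S(S(S(S(S(S(add(add(Z, Z), mul(Z, Z))))))))))
  step 18: S(S(S(S(S(S(S(S(add(Z, mul(Z, Z))))))))))
  step 19: S(S(S(S(S(S(S(S(mul(Z, Z)))))))))
  step 20: S^8(Z)

Term B:
  start: add(add(SSZ, SSZ), mul(SSSZ, Z))
  step 1: add(S(add(SZ, SSZ)), mul(SSSZ, Z))
  step 2: S(add(add(SZ, SSZ), mul(SSSZ, Z)))
  step 3: S(add(S(add(Z, SSZ)), mul(SSSZ, Z)))
  step 4: S(S(add(add(Z, SSZ), mul(SSSZ, Z))))
  step 5: S(S(add(SSZ, mul(SSSZ, Z))))
  step 6: S(S(S(add(SZ, mul(SSSZ, Z)))))
  step 7: S(S(S(S(add(Z, mul(SSSZ, Z))))))
  step 8: S(S(S(S(mul(SSSZ, Z)))))
  step 9: S(S(S(S(add(Z, mul(SSZ, Z))))))
  step 10: S(S(S(S(mul(SSZ, Z)))))
  step 11: S(S(S(S(add(Z, mul(SZ, Z))))))
  step 12: S(S(S(S(mul(SZ, Z)))))
  step 13: S(S(S(S(add(Z, mul(Z, Z))))))
  step 14: S(S(S(S(mul(Z, Z)))))
  step 15: S^4(Z)

Answer: DIFFERENT — A ⇓ S^8(Z), B ⇓ S^4(Z)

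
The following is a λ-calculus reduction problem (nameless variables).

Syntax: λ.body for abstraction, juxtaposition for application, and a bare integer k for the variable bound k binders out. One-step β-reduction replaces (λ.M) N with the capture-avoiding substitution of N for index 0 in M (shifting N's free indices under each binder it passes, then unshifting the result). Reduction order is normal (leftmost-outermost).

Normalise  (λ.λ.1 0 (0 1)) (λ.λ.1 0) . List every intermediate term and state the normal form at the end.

  start: (λ.λ.1 0 (0 1)) (λ.λ.1 0)
  [1] λ.(λ.λ.1 0) 0 (0 (λ.λ.1 0))
  [2] λ.(λ.1 0) (0 (λ.λ.1 0))
  [3] λ.0 (0 (λ.λ.1 0))

Answer: normal form = λ.0 (0 (λ.λ.1 0))  (in 3 steps)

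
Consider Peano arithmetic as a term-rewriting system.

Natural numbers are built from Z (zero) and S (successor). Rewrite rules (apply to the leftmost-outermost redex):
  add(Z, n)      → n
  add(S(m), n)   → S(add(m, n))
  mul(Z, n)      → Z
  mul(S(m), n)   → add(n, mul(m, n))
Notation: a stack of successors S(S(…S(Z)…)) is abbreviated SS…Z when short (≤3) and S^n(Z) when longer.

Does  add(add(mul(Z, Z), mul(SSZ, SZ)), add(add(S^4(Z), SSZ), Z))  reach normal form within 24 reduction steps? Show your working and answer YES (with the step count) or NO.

  start: add(add(mul(Z, Z), mul(SSZ, SZ)), add(add(S^4(Z), SSZ), Z))
  [1] add(add(Z, mul(SSZ, SZ)), add(add(S^4(Z), SSZ), Z))
  [2] add(mul(SSZ, SZ), add(add(S^4(Z), SSZ), Z))
  [3] add(add(SZ, mul(SZ, SZ)), add(add(S^4(Z), SSZ), Z))
  [4] add(S(add(Z, mul(SZ, SZ))), add(add(S^4(Z), SSZ), Z))
  [5] S(add(add(Z, mul(SZ, SZ)), add(add(S^4(Z), SSZ), Z)))
  [6] S(add(mul(SZ, SZ), add(add(S^4(Z), SSZ), Z)))
  [7] S(add(add(SZ, mul(Z, SZ)), add(add(S^4(Z), SSZ), Z)))
  [8] S(add(S(add(Z, mul(Z, SZ))), add(add(S^4(Z), SSZ), Z)))
  [9] S(S(add(add(Z, mul(Z, SZ)), add(add(S^4(Z), SSZ), Z))))
  [10] S(S(add(mul(Z, SZ), add(add(S^4(Z), SSZ), Z))))
  [11] S(S(add(Z, add(add(S^4(Z), SSZ), Z))))
  [12] S(S(add(add(S^4(Z), SSZ), Z)))
  [13] S(S(add(S(add(SSSZ, SSZ)), Z)))
  [14] S(S(S(add(add(SSSZ, SSZ), Z))))
  [15] S(S(S(add(S(add(SSZ, SSZ)), Z))))
  [16] S(S(S(S(add(add(SSZ, SSZ), Z)))))
  [17] S(S(S(S(add(S(add(SZ, SSZ)), Z)))))
  [18] S(S(S(S(S(add(add(SZ, SSZ), Z))))))
  [19] S(S(S(S(S(add(S(add(Z, SSZ)), Z))))))
  [20] S(S(S(S(S(S(add(add(Z, SSZ), Z)))))))
  [21] S(S(S(S(S(S(add(SSZ, Z)))))))
  [22] S(S(S(S(S(S(S(add(SZ, Z))))))))
  [23] S(S(S(S(S(S(S(S(add(Z, Z)))))))))
  [24] S^8(Z)

Answer: YES — reaches normal form S^8(Z) in 24 ≤ 24 steps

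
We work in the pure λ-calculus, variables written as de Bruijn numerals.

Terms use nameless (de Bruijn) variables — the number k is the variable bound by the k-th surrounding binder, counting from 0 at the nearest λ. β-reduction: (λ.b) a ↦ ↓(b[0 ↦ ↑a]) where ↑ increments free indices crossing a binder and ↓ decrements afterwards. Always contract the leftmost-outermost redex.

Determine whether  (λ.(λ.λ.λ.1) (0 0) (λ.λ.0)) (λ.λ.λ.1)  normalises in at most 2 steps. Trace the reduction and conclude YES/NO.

Answer: NO — after 2 steps the term is (λ.λ.1) (λ.λ.0), not yet normal

Reduction:
  start: (λ.(λ.λ.λ.1) (0 0) (λ.λ.0)) (λ.λ.λ.1)
  [1] (λ.λ.λ.1) ((λ.λ.λ.1) (λ.λ.λ.1)) (λ.λ.0)
  [2] (λ.λ.1) (λ.λ.0)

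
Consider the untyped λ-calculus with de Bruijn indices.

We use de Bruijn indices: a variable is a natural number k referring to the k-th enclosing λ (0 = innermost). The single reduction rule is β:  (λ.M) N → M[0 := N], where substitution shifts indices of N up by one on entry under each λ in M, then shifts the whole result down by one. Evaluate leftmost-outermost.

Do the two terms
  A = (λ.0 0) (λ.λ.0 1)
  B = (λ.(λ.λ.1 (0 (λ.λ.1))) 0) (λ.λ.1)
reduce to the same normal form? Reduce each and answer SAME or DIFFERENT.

Answer: DIFFERENT — A ⇓ λ.0 (λ.λ.0 1), B ⇓ λ.λ.1 (λ.λ.1)

Working:
Term A:
  start: (λ.0 0) (λ.λ.0 1)
  step 1: (λ.λ.0 1) (λ.λ.0 1)
  step 2: λ.0 (λ.λ.0 1)

Term B:
  start: (λ.(λ.λ.1 (0 (λ.λ.1))) 0) (λ.λ.1)
  step 1: (λ.λ.1 (0 (λ.λ.1))) (λ.λ.1)
  step 2: λ.(λ.λ.1) (0 (λ.λ.1))
  step 3: λ.λ.1 (λ.λ.1)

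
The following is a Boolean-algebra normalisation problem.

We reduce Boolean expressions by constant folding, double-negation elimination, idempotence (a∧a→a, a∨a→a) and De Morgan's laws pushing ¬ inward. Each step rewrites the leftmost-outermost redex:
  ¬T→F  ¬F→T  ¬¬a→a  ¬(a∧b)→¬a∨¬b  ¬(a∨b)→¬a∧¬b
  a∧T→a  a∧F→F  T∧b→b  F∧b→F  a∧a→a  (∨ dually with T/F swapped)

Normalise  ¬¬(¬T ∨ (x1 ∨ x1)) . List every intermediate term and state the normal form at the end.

Answer: normal form = x1  (in 4 steps)

Reduction:
  start: ¬¬(¬T ∨ (x1 ∨ x1))
  step 1: ¬T ∨ (x1 ∨ x1)
  step 2: F ∨ (x1 ∨ x1)
  step 3: x1 ∨ x1
  step 4: x1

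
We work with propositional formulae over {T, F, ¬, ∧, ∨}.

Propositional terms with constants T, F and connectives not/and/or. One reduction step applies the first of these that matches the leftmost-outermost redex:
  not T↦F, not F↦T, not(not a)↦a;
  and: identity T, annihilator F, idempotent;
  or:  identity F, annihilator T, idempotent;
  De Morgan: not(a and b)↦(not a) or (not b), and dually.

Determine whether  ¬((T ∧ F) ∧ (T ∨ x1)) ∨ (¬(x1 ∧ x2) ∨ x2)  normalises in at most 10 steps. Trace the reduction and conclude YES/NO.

Answer: YES — reaches normal form T in 7 ≤ 10 steps

Derivation:
  start: ¬((T ∧ F) ∧ (T ∨ x1)) ∨ (¬(x1 ∧ x2) ∨ x2)
  →1  (¬(T ∧ F) ∨ ¬(T ∨ x1)) ∨ (¬(x1 ∧ x2) ∨ x2)
  →2  ((¬T ∨ ¬F) ∨ ¬(T ∨ x1)) ∨ (¬(x1 ∧ x2) ∨ x2)
  →3  ((F ∨ ¬F) ∨ ¬(T ∨ x1)) ∨ (¬(x1 ∧ x2) ∨ x2)
  →4  (¬F ∨ ¬(T ∨ x1)) ∨ (¬(x1 ∧ x2) ∨ x2)
  →5  (T ∨ ¬(T ∨ x1)) ∨ (¬(x1 ∧ x2) ∨ x2)
  →6  T ∨ (¬(x1 ∧ x2) ∨ x2)
  →7  T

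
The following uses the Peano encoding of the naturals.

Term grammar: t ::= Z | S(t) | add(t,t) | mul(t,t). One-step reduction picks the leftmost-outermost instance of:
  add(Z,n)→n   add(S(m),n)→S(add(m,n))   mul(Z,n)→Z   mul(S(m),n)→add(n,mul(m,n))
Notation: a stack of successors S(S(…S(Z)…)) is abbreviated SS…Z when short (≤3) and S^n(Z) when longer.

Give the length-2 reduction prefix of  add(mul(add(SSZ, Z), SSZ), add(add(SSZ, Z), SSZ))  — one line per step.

  start: add(mul(add(SSZ, Z), SSZ), add(add(SSZ, Z), SSZ))
  →1  add(mul(S(add(SZ, Z)), SSZ), add(add(SSZ, Z), SSZ))
  →2  add(add(SSZ, mul(add(SZ, Z), SSZ)), add(add(SSZ, Z), SSZ))

Answer: after 2 steps: add(add(SSZ, mul(add(SZ, Z), SSZ)), add(add(SSZ, Z), SSZ))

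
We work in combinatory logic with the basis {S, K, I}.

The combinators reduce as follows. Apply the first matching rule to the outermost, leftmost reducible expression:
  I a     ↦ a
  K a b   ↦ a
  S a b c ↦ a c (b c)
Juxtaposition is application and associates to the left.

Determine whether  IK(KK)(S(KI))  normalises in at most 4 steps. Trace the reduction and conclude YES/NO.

Answer: YES — reaches normal form KK in 2 ≤ 4 steps

Derivation:
  start: IK(KK)(S(KI))
  step 1: K(KK)(S(KI))
  step 2: KK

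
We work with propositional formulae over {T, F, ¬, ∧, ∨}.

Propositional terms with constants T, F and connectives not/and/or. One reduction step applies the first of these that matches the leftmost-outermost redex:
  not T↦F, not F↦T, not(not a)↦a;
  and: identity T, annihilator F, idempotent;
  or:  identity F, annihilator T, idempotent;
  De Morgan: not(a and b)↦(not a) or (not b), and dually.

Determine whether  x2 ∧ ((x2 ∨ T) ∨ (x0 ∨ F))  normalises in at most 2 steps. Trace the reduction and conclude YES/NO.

Answer: NO — after 2 steps the term is x2 ∧ T, not yet normal

Working:
  start: x2 ∧ ((x2 ∨ T) ∨ (x0 ∨ F))
  step 1: x2 ∧ (T ∨ (x0 ∨ F))
  step 2: x2 ∧ T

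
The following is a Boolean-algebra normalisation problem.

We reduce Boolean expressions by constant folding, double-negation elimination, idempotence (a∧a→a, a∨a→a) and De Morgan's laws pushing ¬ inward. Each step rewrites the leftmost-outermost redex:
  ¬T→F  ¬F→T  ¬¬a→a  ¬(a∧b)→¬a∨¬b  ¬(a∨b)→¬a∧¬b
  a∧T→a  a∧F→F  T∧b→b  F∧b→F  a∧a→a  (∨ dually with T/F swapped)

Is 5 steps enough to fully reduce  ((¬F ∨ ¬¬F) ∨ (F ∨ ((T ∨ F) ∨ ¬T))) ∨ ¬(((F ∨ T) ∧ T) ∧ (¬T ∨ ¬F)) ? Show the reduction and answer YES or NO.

Answer: YES — reaches normal form T in 4 ≤ 5 steps

Working:
  start: ((¬F ∨ ¬¬F) ∨ (F ∨ ((T ∨ F) ∨ ¬T))) ∨ ¬(((F ∨ T) ∧ T) ∧ (¬T ∨ ¬F))
  →1  ((T ∨ ¬¬F) ∨ (F ∨ ((T ∨ F) ∨ ¬T))) ∨ ¬(((F ∨ T) ∧ T) ∧ (¬T ∨ ¬F))
  →2  (T ∨ (F ∨ ((T ∨ F) ∨ ¬T))) ∨ ¬(((F ∨ T) ∧ T) ∧ (¬T ∨ ¬F))
  →3  T ∨ ¬(((F ∨ T) ∧ T) ∧ (¬T ∨ ¬F))
  →4  T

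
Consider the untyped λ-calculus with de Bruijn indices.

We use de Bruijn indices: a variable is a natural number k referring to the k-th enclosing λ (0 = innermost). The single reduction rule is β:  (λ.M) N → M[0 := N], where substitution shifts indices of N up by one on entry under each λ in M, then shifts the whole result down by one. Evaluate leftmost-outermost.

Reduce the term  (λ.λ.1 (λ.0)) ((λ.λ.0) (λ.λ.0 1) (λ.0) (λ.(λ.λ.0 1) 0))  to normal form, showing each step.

  start: (λ.λ.1 (λ.0)) ((λ.λ.0) (λ.λ.0 1) (λ.0) (λ.(λ.λ.0 1) 0))
  step 1: λ.(λ.λ.0) (λ.λ.0 1) (λ.0) (λ.(λ.λ.0 1) 0) (λ.0)
  step 2: λ.(λ.0) (λ.0) (λ.(λ.λ.0 1) 0) (λ.0)
  step 3: λ.(λ.0) (λ.(λ.λ.0 1) 0) (λ.0)
  step 4: λ.(λ.(λ.λ.0 1) 0) (λ.0)
  step 5: λ.(λ.λ.0 1) (λ.0)
  step 6: λ.λ.0 (λ.0)

Answer: normal form = λ.λ.0 (λ.0)  (in 6 steps)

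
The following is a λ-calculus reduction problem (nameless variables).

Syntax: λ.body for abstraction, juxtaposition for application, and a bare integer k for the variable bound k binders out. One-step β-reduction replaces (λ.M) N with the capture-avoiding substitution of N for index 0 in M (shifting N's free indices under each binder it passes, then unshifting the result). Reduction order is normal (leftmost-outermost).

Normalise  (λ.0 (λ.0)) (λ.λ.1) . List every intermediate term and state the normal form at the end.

Answer: normal form = λ.λ.0  (in 2 steps)

Working:
  start: (λ.0 (λ.0)) (λ.λ.1)
  step 1: (λ.λ.1) (λ.0)
  step 2: λ.λ.0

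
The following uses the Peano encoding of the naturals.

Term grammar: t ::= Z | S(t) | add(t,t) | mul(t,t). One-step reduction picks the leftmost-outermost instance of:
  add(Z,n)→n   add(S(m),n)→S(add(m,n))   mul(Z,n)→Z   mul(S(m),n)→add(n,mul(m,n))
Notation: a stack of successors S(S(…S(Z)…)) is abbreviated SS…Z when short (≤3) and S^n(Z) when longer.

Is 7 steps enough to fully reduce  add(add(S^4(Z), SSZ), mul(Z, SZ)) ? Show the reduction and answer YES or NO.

  start: add(add(S^4(Z), SSZ), mul(Z, SZ))
  step 1: add(S(add(SSSZ, SSZ)), mul(Z, SZ))
  step 2: S(add(add(SSSZ, SSZ), mul(Z, SZ)))
  step 3: S(add(S(add(SSZ, SSZ)), mul(Z, SZ)))
  step 4: S(S(add(add(SSZ, SSZ), mul(Z, SZ))))
  step 5: S(S(add(S(add(SZ, SSZ)), mul(Z, SZ))))
  step 6: S(S(S(add(add(SZ, SSZ), mul(Z, SZ)))))
  step 7: S(S(S(add(S(add(Z, SSZ)), mul(Z, SZ)))))

Answer: NO — after 7 steps the term is S(S(S(add(S(add(Z, SSZ)), mul(Z, SZ))))), not yet normal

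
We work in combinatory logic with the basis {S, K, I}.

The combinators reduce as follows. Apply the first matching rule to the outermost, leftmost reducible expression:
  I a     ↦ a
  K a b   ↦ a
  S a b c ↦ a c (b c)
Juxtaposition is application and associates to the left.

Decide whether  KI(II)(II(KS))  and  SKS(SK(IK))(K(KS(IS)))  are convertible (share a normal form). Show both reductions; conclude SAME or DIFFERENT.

Answer: SAME — A ⇓ KS, B ⇓ KS

Working:
Term A:
  start: KI(II)(II(KS))
  [1] I(II(KS))
  [2] II(KS)
  [3] I(KS)
  [4] KS

Term B:
  start: SKS(SK(IK))(K(KS(IS)))
  [1] K(SK(IK))(S(SK(IK)))(K(KS(IS)))
  [2] SK(IK)(K(KS(IS)))
  [3] K(K(KS(IS)))(IK(K(KS(IS))))
  [4] K(KS(IS))
  [5] KS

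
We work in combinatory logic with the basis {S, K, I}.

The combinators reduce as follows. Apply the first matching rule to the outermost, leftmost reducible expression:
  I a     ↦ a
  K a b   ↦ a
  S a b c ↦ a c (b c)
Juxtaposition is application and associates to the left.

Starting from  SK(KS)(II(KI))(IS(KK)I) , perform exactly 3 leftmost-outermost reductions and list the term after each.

Answer: after 3 steps: I(KI)(IS(KK)I)

Reduction:
  start: SK(KS)(II(KI))(IS(KK)I)
  [1] K(II(KI))(KS(II(KI)))(IS(KK)I)
  [2] II(KI)(IS(KK)I)
  [3] I(KI)(IS(KK)I)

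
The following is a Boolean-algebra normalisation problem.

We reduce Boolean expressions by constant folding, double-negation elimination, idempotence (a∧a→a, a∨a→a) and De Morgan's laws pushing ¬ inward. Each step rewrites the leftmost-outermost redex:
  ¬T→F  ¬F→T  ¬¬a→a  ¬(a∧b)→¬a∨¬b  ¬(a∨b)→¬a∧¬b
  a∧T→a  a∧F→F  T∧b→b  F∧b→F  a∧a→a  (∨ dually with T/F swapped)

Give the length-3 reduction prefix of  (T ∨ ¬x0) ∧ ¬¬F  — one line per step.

  start: (T ∨ ¬x0) ∧ ¬¬F
  [1] T ∧ ¬¬F
  [2] ¬¬F
  [3] F

Answer: after 3 steps: F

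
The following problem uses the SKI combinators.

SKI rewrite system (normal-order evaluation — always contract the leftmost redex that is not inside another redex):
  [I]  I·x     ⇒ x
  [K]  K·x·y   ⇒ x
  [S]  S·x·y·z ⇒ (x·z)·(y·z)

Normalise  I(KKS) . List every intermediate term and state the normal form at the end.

Answer: normal form = K  (in 2 steps)

Reduction:
  start: I(KKS)
  step 1: KKS
  step 2: K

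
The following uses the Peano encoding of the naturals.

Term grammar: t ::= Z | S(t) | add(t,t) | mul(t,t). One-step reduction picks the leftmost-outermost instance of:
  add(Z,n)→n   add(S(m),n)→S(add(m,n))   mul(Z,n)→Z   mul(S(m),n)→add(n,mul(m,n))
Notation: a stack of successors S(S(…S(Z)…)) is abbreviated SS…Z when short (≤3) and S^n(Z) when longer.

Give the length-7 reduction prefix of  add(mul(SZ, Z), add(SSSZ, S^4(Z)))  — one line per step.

  start: add(mul(SZ, Z), add(SSSZ, S^4(Z)))
  [1] add(add(Z, mul(Z, Z)), add(SSSZ, S^4(Z)))
  [2] add(mul(Z, Z), add(SSSZ, S^4(Z)))
  [3] add(Z, add(SSSZ, S^4(Z)))
  [4] add(SSSZ, S^4(Z))
  [5] S(add(SSZ, S^4(Z)))
  [6] S(S(add(SZ, S^4(Z))))
  [7] S(S(S(add(Z, S^4(Z)))))

Answer: after 7 steps: S(S(S(add(Z, S^4(Z)))))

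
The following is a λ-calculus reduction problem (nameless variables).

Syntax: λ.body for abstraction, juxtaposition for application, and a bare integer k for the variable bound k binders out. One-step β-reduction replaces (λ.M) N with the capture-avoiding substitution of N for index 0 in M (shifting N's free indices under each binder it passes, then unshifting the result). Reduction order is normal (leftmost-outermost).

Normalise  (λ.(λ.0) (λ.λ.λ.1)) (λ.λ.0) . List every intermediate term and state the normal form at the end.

  start: (λ.(λ.0) (λ.λ.λ.1)) (λ.λ.0)
  step 1: (λ.0) (λ.λ.λ.1)
  step 2: λ.λ.λ.1

Answer: normal form = λ.λ.λ.1  (in 2 steps)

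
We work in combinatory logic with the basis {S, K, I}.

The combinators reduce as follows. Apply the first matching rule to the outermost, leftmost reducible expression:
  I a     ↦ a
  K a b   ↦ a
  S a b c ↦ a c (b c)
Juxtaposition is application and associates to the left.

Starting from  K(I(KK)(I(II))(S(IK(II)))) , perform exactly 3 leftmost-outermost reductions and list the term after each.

  start: K(I(KK)(I(II))(S(IK(II))))
  [1] K(KK(I(II))(S(IK(II))))
  [2] K(K(S(IK(II))))
  [3] K(K(S(K(II))))

Answer: after 3 steps: K(K(S(K(II))))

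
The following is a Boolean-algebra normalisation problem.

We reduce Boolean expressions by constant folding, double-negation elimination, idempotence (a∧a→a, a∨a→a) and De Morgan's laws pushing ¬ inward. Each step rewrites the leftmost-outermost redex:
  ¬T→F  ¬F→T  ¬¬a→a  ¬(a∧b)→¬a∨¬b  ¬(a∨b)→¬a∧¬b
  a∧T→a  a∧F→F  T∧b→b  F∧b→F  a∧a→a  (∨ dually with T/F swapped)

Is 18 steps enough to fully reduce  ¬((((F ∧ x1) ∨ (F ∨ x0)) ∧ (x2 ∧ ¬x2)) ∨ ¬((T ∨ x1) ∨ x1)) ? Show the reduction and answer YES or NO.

  start: ¬((((F ∧ x1) ∨ (F ∨ x0)) ∧ (x2 ∧ ¬x2)) ∨ ¬((T ∨ x1) ∨ x1))
  →1  ¬(((F ∧ x1) ∨ (F ∨ x0)) ∧ (x2 ∧ ¬x2)) ∧ ¬¬((T ∨ x1) ∨ x1)
  →2  (¬((F ∧ x1) ∨ (F ∨ x0)) ∨ ¬(x2 ∧ ¬x2)) ∧ ¬¬((T ∨ x1) ∨ x1)
  →3  ((¬(F ∧ x1) ∧ ¬(F ∨ x0)) ∨ ¬(x2 ∧ ¬x2)) ∧ ¬¬((T ∨ x1) ∨ x1)
  →4  (((¬F ∨ ¬x1) ∧ ¬(F ∨ x0)) ∨ ¬(x2 ∧ ¬x2)) ∧ ¬¬((T ∨ x1) ∨ x1)
  →5  (((T ∨ ¬x1) ∧ ¬(F ∨ x0)) ∨ ¬(x2 ∧ ¬x2)) ∧ ¬¬((T ∨ x1) ∨ x1)
  →6  ((T ∧ ¬(F ∨ x0)) ∨ ¬(x2 ∧ ¬x2)) ∧ ¬¬((T ∨ x1) ∨ x1)
  →7  (¬(F ∨ x0) ∨ ¬(x2 ∧ ¬x2)) ∧ ¬¬((T ∨ x1) ∨ x1)
  →8  ((¬F ∧ ¬x0) ∨ ¬(x2 ∧ ¬x2)) ∧ ¬¬((T ∨ x1) ∨ x1)
  →9  ((T ∧ ¬x0) ∨ ¬(x2 ∧ ¬x2)) ∧ ¬¬((T ∨ x1) ∨ x1)
  →10  (¬x0 ∨ ¬(x2 ∧ ¬x2)) ∧ ¬¬((T ∨ x1) ∨ x1)
  →11  (¬x0 ∨ (¬x2 ∨ ¬¬x2)) ∧ ¬¬((T ∨ x1) ∨ x1)
  →12  (¬x0 ∨ (¬x2 ∨ x2)) ∧ ¬¬((T ∨ x1) ∨ x1)
  →13  (¬x0 ∨ (¬x2 ∨ x2)) ∧ ((T ∨ x1) ∨ x1)
  →14  (¬x0 ∨ (¬x2 ∨ x2)) ∧ (T ∨ x1)
  →15  (¬x0 ∨ (¬x2 ∨ x2)) ∧ T
  →16  ¬x0 ∨ (¬x2 ∨ x2)

Answer: YES — reaches normal form ¬x0 ∨ (¬x2 ∨ x2) in 16 ≤ 18 steps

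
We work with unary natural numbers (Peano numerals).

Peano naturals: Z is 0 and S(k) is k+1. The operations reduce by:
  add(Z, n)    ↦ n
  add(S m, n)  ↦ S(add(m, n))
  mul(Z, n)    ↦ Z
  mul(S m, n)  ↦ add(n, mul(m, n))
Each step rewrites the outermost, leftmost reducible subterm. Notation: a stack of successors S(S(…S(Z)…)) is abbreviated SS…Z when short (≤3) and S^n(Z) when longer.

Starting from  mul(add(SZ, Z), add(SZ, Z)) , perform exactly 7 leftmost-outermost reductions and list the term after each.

  start: mul(add(SZ, Z), add(SZ, Z))
  step 1: mul(S(add(Z, Z)), add(SZ, Z))
  step 2: add(add(SZ, Z), mul(add(Z, Z), add(SZ, Z)))
  step 3: add(S(add(Z, Z)), mul(add(Z, Z), add(SZ, Z)))
  step 4: S(add(add(Z, Z), mul(add(Z, Z), add(SZ, Z))))
  step 5: S(add(Z, mul(add(Z, Z), add(SZ, Z))))
  step 6: S(mul(add(Z, Z), add(SZ, Z)))
  step 7: S(mul(Z, add(SZ, Z)))

Answer: after 7 steps: S(mul(Z, add(SZ, Z)))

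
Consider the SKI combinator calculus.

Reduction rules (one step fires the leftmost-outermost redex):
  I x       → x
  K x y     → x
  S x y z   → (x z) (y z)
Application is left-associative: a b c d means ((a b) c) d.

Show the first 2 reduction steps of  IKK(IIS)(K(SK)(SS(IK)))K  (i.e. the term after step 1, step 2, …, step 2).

Answer: after 2 steps: K(K(SK)(SS(IK)))K

Reduction:
  start: IKK(IIS)(K(SK)(SS(IK)))K
  step 1: KK(IIS)(K(SK)(SS(IK)))K
  step 2: K(K(SK)(SS(IK)))K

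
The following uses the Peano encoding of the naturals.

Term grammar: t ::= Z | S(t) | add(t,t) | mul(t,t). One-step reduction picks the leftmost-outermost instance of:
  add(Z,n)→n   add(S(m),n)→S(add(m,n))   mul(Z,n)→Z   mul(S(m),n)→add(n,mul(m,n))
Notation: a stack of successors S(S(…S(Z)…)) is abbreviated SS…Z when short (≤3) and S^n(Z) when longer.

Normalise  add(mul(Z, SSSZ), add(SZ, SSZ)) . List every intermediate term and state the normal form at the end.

  start: add(mul(Z, SSSZ), add(SZ, SSZ))
  step 1: add(Z, add(SZ, SSZ))
  step 2: add(SZ, SSZ)
  step 3: S(add(Z, SSZ))
  step 4: SSSZ

Answer: normal form = SSSZ  (in 4 steps)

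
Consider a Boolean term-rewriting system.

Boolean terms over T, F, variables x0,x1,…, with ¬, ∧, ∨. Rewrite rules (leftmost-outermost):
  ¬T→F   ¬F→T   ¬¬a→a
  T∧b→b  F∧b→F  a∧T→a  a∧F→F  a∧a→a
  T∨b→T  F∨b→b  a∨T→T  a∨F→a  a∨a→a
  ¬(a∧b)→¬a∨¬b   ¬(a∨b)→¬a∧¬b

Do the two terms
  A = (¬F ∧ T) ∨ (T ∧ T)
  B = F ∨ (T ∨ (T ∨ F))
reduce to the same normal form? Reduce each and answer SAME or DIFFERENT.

Answer: SAME — A ⇓ T, B ⇓ T

Derivation:
Term A:
  start: (¬F ∧ T) ∨ (T ∧ T)
  [1] ¬F ∨ (T ∧ T)
  [2] T ∨ (T ∧ T)
  [3] T

Term B:
  start: F ∨ (T ∨ (T ∨ F))
  [1] T ∨ (T ∨ F)
  [2] T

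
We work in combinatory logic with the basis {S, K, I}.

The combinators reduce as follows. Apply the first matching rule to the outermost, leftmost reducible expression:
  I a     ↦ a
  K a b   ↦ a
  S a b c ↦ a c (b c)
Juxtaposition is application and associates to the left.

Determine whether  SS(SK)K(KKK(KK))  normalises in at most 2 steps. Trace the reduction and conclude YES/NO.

Answer: NO — after 2 steps the term is K(KKK(KK))(SKK(KKK(KK))), not yet normal

Derivation:
  start: SS(SK)K(KKK(KK))
  step 1: SK(SKK)(KKK(KK))
  step 2: K(KKK(KK))(SKK(KKK(KK)))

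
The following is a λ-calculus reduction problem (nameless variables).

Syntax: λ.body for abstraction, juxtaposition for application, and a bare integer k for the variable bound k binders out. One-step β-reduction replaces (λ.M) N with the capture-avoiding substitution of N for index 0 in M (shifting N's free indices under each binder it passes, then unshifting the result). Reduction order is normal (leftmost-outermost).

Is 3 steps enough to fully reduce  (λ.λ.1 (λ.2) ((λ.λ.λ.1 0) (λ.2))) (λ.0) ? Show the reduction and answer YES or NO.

Answer: YES — reaches normal form λ.λ.0 in 3 ≤ 3 steps

Derivation:
  start: (λ.λ.1 (λ.2) ((λ.λ.λ.1 0) (λ.2))) (λ.0)
  →1  λ.(λ.0) (λ.λ.0) ((λ.λ.λ.1 0) (λ.λ.0))
  →2  λ.(λ.λ.0) ((λ.λ.λ.1 0) (λ.λ.0))
  →3  λ.λ.0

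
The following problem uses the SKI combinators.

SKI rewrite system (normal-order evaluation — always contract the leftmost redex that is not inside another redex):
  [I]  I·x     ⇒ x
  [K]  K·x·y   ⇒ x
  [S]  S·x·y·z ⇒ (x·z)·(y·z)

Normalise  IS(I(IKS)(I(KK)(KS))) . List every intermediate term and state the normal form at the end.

Answer: normal form = SS  (in 4 steps)

Reduction:
  start: IS(I(IKS)(I(KK)(KS)))
  [1] S(I(IKS)(I(KK)(KS)))
  [2] S(IKS(I(KK)(KS)))
  [3] S(KS(I(KK)(KS)))
  [4] SS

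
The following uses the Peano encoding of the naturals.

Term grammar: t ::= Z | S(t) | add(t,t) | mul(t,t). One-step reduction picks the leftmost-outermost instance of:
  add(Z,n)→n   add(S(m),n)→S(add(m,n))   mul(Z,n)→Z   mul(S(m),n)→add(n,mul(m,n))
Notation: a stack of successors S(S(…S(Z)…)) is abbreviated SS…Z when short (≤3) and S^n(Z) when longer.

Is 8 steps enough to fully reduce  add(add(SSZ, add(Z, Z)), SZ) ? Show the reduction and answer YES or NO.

Answer: YES — reaches normal form SSSZ in 7 ≤ 8 steps

Derivation:
  start: add(add(SSZ, add(Z, Z)), SZ)
  [1] add(S(add(SZ, add(Z, Z))), SZ)
  [2] S(add(add(SZ, add(Z, Z)), SZ))
  [3] S(add(S(add(Z, add(Z, Z))), SZ))
  [4] S(S(add(add(Z, add(Z, Z)), SZ)))
  [5] S(S(add(add(Z, Z), SZ)))
  [6] S(S(add(Z, SZ)))
  [7] SSSZ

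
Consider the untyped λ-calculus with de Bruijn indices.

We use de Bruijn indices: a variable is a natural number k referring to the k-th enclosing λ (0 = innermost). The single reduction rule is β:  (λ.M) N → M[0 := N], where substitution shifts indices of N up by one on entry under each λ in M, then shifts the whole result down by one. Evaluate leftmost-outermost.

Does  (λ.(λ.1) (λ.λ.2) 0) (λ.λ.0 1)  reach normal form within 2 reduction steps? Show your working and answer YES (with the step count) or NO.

  start: (λ.(λ.1) (λ.λ.2) 0) (λ.λ.0 1)
  →1  (λ.λ.λ.0 1) (λ.λ.λ.λ.0 1) (λ.λ.0 1)
  →2  (λ.λ.0 1) (λ.λ.0 1)

Answer: NO — after 2 steps the term is (λ.λ.0 1) (λ.λ.0 1), not yet normal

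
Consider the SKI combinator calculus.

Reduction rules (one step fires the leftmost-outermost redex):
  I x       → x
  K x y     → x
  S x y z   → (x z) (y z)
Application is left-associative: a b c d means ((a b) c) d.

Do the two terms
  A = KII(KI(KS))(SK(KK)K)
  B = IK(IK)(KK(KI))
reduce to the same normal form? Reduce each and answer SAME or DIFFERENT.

Term A:
  start: KII(KI(KS))(SK(KK)K)
  →1  I(KI(KS))(SK(KK)K)
  →2  KI(KS)(SK(KK)K)
  →3  I(SK(KK)K)
  →4  SK(KK)K
  →5  KK(KKK)
  →6  K

Term B:
  start: IK(IK)(KK(KI))
  →1  K(IK)(KK(KI))
  →2  IK
  →3  K

Answer: SAME — A ⇓ K, B ⇓ K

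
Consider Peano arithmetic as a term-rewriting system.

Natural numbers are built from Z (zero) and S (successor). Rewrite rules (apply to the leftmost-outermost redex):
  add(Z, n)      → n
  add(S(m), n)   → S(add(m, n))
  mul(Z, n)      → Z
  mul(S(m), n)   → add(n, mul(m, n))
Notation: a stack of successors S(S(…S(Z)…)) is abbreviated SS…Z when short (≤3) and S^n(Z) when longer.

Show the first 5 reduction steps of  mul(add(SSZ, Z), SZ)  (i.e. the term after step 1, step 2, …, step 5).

Answer: after 5 steps: S(mul(S(add(Z, Z)), SZ))

Working:
  start: mul(add(SSZ, Z), SZ)
  →1  mul(S(add(SZ, Z)), SZ)
  →2  add(SZ, mul(add(SZ, Z), SZ))
  →3  S(add(Z, mul(add(SZ, Z), SZ)))
  →4  S(mul(add(SZ, Z), SZ))
  →5  S(mul(S(add(Z, Z)), SZ))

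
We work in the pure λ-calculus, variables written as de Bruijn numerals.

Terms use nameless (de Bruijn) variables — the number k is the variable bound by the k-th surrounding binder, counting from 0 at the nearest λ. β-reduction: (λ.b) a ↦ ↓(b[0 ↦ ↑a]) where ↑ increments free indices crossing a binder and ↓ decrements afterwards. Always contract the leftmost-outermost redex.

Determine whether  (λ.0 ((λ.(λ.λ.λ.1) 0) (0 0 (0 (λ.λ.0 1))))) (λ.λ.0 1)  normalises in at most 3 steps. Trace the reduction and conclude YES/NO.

Answer: NO — after 3 steps the term is λ.0 ((λ.λ.λ.1) ((λ.λ.0 1) (λ.λ.0 1) ((λ.λ.0 1) (λ.λ.0 1)))), not yet normal

Derivation:
  start: (λ.0 ((λ.(λ.λ.λ.1) 0) (0 0 (0 (λ.λ.0 1))))) (λ.λ.0 1)
  →1  (λ.λ.0 1) ((λ.(λ.λ.λ.1) 0) ((λ.λ.0 1) (λ.λ.0 1) ((λ.λ.0 1) (λ.λ.0 1))))
  →2  λ.0 ((λ.(λ.λ.λ.1) 0) ((λ.λ.0 1) (λ.λ.0 1) ((λ.λ.0 1) (λ.λ.0 1))))
  →3  λ.0 ((λ.λ.λ.1) ((λ.λ.0 1) (λ.λ.0 1) ((λ.λ.0 1) (λ.λ.0 1))))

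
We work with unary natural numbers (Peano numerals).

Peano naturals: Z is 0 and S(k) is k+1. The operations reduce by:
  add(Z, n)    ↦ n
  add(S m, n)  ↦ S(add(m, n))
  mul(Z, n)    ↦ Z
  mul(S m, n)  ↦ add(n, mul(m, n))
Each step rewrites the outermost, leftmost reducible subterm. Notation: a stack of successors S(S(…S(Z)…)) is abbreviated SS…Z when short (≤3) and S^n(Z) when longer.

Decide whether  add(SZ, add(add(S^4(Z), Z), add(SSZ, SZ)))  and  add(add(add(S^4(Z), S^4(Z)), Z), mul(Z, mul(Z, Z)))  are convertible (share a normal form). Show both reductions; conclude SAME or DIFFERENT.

Answer: SAME — A ⇓ S^8(Z), B ⇓ S^8(Z)

Working:
Term A:
  start: add(SZ, add(add(S^4(Z), Z), add(SSZ, SZ)))
  →1  S(add(Z, add(add(S^4(Z), Z), add(SSZ, SZ))))
  →2  S(add(add(S^4(Z), Z), add(SSZ, SZ)))
  →3  S(add(S(add(SSSZ, Z)), add(SSZ, SZ)))
  →4  S(S(add(add(SSSZ, Z), add(SSZ, SZ))))
  →5  S(S(add(S(add(SSZ, Z)), add(SSZ, SZ))))
  →6  S(S(S(add(add(SSZ, Z), add(SSZ, SZ)))))
  →7  S(S(S(add(S(add(SZ, Z)), add(SSZ, SZ)))))
  →8  S(S(S(S(add(add(SZ, Z), add(SSZ, SZ))))))
  →9  S(S(S(S(add(S(add(Z, Z)), add(SSZ, SZ))))))
  →10  S(S(S(S(S(add(add(Z, Z), add(SSZ, SZ)))))))
  →11  S(S(S(S(S(add(Z, add(SSZ, SZ)))))))
  →12  S(S(S(S(S(add(SSZ, SZ))))))
  →13  S(S(S(S(S(S(add(SZ, SZ)))))))
  →14  S(S(S(S(S(S(S(add(Z, SZ))))))))
  →15  S^8(Z)

Term B:
  start: add(add(add(S^4(Z), S^4(Z)), Z), mul(Z, mul(Z, Z)))
  →1  add(add(S(add(SSSZ, S^4(Z))), Z), mul(Z, mul(Z, Z)))
  →2  add(S(add(add(SSSZ, S^4(Z)), Z)), mul(Z, mul(Z, Z)))
  →3  S(add(add(add(SSSZ, S^4(Z)), Z), mul(Z, mul(Z, Z))))
  →4  S(add(add(S(add(SSZ, S^4(Z))), Z), mul(Z, mul(Z, Z))))
  →5  S(add(S(add(add(SSZ, S^4(Z)), Z)), mul(Z, mul(Z, Z))))
  →6  S(S(add(add(add(SSZ, S^4(Z)), Z), mul(Z, mul(Z, Z)))))
  →7  S(S(add(add(S(add(SZ, S^4(Z))), Z), mul(Z, mul(Z, Z)))))
  →8  S(S(add(S(add(add(SZ, S^4(Z)), Z)), mul(Z, mul(Z, Z)))))
  →9  S(S(S(add(add(add(SZ, S^4(Z)), Z), mul(Z, mul(Z, Z))))))
  →10  S(S(S(add(add(S(add(Z, S^4(Z))), Z), mul(Z, mul(Z, Z))))))
  →11  S(S(S(add(S(add(add(Z, S^4(Z)), Z)), mul(Z, mul(Z, Z))))))
  →12  S(S(S(S(add(add(add(Z, S^4(Z)), Z), mul(Z, mul(Z, Z)))))))
  →13  S(S(S(S(add(add(S^4(Z), Z), mul(Z, mul(Z, Z)))))))
  →14  S(S(S(S(add(S(add(SSSZ, Z)), mul(Z, mul(Z, Z)))))))
  →15  S(S(S(S(S(add(add(SSSZ, Z), mul(Z, mul(Z, Z))))))))
  →16  S(S(S(S(S(add(S(add(SSZ, Z)), mul(Z, mul(Z, Z))))))))
  →17  S(S(S(S(S(S(add(add(SSZ, Z), mul(Z, mul(Z, Z)))))))))
  →18  S(S(S(S(S(S(add(S(add(SZ, Z)), mul(Z, mul(Z, Z)))))))))
  →19  S(S(S(S(S(S(S(add(add(SZ, Z), mul(Z, mul(Z, Z))))))))))
  →20  S(S(S(S(S(S(S(add(S(add(Z, Z)), mul(Z, mul(Z, Z))))))))))
  →21  S(S(S(S(S(S(S(S(add(add(Z, Z), mul(Z, mul(Z, Z)))))))))))
  →22  S(S(S(S(S(S(S(S(add(Z, mul(Z, mul(Z, Z)))))))))))
  →23  S(S(S(S(S(S(S(S(mul(Z, mul(Z, Z))))))))))
  →24  S^8(Z)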